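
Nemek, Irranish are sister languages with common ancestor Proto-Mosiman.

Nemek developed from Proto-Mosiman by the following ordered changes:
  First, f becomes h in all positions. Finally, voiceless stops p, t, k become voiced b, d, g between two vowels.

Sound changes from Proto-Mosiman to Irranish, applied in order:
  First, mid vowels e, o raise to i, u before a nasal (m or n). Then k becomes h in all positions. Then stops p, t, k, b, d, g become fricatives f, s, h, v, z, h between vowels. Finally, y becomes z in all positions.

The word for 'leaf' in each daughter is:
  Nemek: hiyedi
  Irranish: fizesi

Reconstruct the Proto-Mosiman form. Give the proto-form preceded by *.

Position 1: Nemek has h, Irranish has f. Taking the neighbouring segments as reconstructed: Nemek h could go back to *f or *h; Irranish f can only go back to *f — the one source consistent with every daughter is *f.
Position 3: Nemek has y, Irranish has z. Nemek preserves y here (none of its changes turn any other segment into y), so the proto-segment is *y.
Verify the candidate proto-form against each daughter:
Nemek: start from *fiyeti.
  rule 1 (unconditioned shift): fiyeti → hiyeti
  rule 2 (intervocalic voicing): hiyeti → hiyedi
  ⇒ Nemek hiyedi
Irranish: *fiyeti
  fiyeti (rule 1 does not apply)
  fiyeti (rule 2 does not apply)
  fiyeti → fiyesi   [intervocalic lenition]
  fiyesi → fizesi   [unconditioned shift]
  giving Irranish fizesi.
*fiyeti is the unique common source.

*fiyeti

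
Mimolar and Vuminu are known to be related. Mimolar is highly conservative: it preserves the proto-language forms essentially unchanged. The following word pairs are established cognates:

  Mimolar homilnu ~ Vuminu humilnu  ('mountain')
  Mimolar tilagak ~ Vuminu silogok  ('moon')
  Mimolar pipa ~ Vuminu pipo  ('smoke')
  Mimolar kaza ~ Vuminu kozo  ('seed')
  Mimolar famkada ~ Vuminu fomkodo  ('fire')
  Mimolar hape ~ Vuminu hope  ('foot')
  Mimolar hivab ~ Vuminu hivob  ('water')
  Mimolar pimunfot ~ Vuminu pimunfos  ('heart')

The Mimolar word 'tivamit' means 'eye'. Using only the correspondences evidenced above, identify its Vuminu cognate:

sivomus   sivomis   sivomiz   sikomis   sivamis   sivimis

tilagak ~ silogok — Mimolar t corresponds to Vuminu s word-initially before a front vowel.
famkada ~ fomkodo — Mimolar a corresponds to Vuminu o after a consonant, before a nasal.
pimunfot ~ pimunfos — Mimolar t corresponds to Vuminu s word-finally.
Applying these to Mimolar 'tivamit':
  tivamit → sivamit   (t→s word-initially before a front vowel)
  sivamit → sivomit   (a→o after a consonant, before a nasal)
  sivomit → sivomis   (t→s word-finally)
So the Vuminu cognate is 'sivomis'.

sivomis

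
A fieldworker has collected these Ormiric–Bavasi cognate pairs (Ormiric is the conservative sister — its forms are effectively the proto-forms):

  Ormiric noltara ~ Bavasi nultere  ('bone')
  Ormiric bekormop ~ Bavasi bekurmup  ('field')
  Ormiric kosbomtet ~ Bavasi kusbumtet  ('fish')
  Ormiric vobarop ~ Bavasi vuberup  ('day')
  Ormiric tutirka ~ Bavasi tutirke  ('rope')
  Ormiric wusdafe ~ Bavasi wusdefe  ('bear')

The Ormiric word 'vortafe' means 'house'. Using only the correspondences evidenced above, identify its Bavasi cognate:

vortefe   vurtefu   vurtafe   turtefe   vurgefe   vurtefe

vurtefe

bekormop ~ bekurmup — Ormiric o corresponds to Bavasi u after a consonant, before r.
wusdafe ~ wusdefe — Ormiric a corresponds to Bavasi e after a consonant, before a labial obstruent.
Applying these to Ormiric 'vortafe':
  vortafe → vurtafe   (o→u after a consonant, before r)
  vurtafe → vurtefe   (a→e after a consonant, before a labial obstruent)
So the Bavasi cognate is 'vurtefe'.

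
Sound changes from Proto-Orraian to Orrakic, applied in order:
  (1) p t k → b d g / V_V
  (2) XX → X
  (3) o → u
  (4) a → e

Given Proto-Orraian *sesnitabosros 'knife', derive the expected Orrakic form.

Orrakic: *sesnitabosros > sesnidabosros > sesnidabusrus > sesnidebusrus  (by intervocalic voicing, vowel merger, vowel merger)

sesnidebusrus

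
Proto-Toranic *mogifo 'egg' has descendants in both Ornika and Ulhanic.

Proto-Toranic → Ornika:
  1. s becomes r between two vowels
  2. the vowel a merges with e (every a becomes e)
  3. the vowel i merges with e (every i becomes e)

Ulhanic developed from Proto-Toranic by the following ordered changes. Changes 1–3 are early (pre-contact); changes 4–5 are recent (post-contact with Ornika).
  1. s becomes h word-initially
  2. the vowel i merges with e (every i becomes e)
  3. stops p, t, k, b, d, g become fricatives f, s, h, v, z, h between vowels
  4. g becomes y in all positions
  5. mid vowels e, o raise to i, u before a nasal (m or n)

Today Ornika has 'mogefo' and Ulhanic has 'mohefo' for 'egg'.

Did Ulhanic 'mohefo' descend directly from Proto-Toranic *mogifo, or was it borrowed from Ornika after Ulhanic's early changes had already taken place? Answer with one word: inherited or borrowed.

If inherited, *mogifo would pass through all of Ulhanic's changes:
Ulhanic: *mogifo
  mogifo (rule 1 does not apply)
  mogifo → mogefo   [vowel merger]
  mogefo → mohefo   [intervocalic lenition]
  mohefo (rule 4 does not apply)
  mohefo (rule 5 does not apply)
  giving Ulhanic mohefo.
If borrowed from Ornika 'mogefo' after the early changes, it would undergo only the recent ones:
  rule 4 (unconditioned shift): mogefo → moyefo
  rule 5 (pre-nasal raising): no change (moyefo)
  ⇒ as a loan: moyefo
Ulhanic 'mohefo' matches the inherited outcome exactly, so it is an inherited cognate, not a loan.

inherited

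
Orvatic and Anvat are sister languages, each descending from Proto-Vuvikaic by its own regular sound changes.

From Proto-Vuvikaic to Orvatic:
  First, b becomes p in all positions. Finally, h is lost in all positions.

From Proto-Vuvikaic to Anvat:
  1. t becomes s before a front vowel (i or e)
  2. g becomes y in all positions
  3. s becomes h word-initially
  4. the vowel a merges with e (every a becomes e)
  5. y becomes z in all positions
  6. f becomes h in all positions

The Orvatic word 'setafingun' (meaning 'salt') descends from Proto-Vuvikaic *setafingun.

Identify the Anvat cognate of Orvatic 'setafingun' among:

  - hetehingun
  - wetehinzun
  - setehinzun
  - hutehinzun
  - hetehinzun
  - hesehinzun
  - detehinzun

hetehinzun

Anvat: *setafingun > setafinyun > hetafinyun > hetefinyun > hetefinzun > hetehinzun  (by unconditioned shift, debuccalisation, vowel merger, unconditioned shift, unconditioned shift)
The other candidates each miss or misapply at least one Anvat change.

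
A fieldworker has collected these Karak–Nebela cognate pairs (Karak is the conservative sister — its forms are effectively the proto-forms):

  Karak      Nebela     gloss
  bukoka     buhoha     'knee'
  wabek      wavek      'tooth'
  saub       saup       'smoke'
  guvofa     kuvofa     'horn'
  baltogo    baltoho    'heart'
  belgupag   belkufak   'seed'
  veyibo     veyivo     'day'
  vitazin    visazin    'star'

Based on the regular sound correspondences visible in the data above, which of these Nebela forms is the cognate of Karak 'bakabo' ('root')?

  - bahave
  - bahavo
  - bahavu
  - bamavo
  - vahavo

bahavo

bukoka ~ buhoha — Karak k corresponds to Nebela h between vowels (before a back vowel).
veyibo ~ veyivo — Karak b corresponds to Nebela v between vowels (before a back vowel).
Applying these to Karak 'bakabo':
  bakabo → bahabo   (k→h between vowels (before a back vowel))
  bahabo → bahavo   (b→v between vowels (before a back vowel))
So the Nebela cognate is 'bahavo'.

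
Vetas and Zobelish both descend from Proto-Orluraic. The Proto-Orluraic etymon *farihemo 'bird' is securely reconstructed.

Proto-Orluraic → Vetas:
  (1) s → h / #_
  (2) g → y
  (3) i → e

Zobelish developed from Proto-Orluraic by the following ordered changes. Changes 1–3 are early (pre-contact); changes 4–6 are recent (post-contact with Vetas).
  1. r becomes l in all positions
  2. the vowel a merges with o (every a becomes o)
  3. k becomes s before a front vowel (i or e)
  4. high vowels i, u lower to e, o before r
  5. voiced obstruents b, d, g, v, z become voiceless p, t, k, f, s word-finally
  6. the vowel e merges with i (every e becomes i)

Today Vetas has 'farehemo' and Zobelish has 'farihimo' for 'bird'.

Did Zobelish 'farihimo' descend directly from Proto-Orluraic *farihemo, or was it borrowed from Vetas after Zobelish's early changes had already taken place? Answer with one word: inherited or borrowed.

If inherited, *farihemo would pass through all of Zobelish's changes:
Zobelish: start from *farihemo.
  rule 1 (unconditioned shift): farihemo → falihemo
  rule 2 (vowel merger): falihemo → folihemo
  rule 3: no change — folihemo
  rule 4: no change — folihemo
  rule 5: no change — folihemo
  rule 6 (vowel merger): folihemo → folihimo
  ⇒ Zobelish folihimo
If borrowed from Vetas 'farehemo' after the early changes, it would undergo only the recent ones:
  rule 4 (pre-rhotic lowering): no change (farehemo)
  rule 5 (final devoicing): no change (farehemo)
  rule 6 (vowel merger): farehemo → farihimo
  ⇒ as a loan: farihimo
Zobelish 'farihimo' matches the loan outcome 'farihimo', not the inherited 'folihimo' — it skipped the early Zobelish changes, so it was borrowed from Vetas.

borrowed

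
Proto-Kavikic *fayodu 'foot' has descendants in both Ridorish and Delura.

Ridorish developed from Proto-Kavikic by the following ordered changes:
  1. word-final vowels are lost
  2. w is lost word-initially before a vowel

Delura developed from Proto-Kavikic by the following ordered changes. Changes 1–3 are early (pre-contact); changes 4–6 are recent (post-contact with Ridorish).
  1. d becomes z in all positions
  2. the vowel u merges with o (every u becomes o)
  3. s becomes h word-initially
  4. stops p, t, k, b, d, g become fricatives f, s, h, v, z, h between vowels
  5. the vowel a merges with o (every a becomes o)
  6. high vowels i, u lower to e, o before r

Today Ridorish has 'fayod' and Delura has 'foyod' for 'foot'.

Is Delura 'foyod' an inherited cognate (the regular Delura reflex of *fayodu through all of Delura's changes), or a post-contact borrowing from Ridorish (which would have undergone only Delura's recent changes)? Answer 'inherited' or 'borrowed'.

If inherited, *fayodu would pass through all of Delura's changes:
Delura: start from *fayodu.
  rule 1 (unconditioned shift): fayodu → fayozu
  rule 2 (vowel merger): fayozu → fayozo
  rule 3: no change — fayozo
  rule 4: no change — fayozo
  rule 5 (vowel merger): fayozo → foyozo
  rule 6: no change — foyozo
  ⇒ Delura foyozo
If borrowed from Ridorish 'fayod' after the early changes, it would undergo only the recent ones:
  rule 4 (intervocalic lenition): no change (fayod)
  rule 5 (vowel merger): fayod → foyod
  rule 6 (pre-rhotic lowering): no change (foyod)
  ⇒ as a loan: foyod
Delura 'foyod' matches the loan outcome 'foyod', not the inherited 'foyozo' — it skipped the early Delura changes, so it was borrowed from Ridorish.

borrowed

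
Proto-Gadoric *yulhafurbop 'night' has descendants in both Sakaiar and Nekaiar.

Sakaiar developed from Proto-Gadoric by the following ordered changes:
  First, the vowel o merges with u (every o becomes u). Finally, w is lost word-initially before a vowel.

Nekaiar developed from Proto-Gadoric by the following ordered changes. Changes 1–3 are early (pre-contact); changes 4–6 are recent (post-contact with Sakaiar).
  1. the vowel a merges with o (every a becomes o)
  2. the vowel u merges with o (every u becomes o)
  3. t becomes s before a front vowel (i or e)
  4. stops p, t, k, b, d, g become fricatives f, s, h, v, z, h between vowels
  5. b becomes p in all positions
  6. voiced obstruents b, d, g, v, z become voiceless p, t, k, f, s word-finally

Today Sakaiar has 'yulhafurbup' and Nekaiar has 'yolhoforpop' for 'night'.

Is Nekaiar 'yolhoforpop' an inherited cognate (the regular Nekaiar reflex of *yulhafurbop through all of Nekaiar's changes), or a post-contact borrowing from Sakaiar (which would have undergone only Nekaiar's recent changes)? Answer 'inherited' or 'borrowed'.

If inherited, *yulhafurbop would pass through all of Nekaiar's changes:
Nekaiar: start from *yulhafurbop.
  rule 1 (vowel merger): yulhafurbop → yulhofurbop
  rule 2 (vowel merger): yulhofurbop → yolhoforbop
  rule 3: no change — yolhoforbop
  rule 4: no change — yolhoforbop
  rule 5 (unconditioned shift): yolhoforbop → yolhoforpop
  rule 6: no change — yolhoforpop
  ⇒ Nekaiar yolhoforpop
If borrowed from Sakaiar 'yulhafurbup' after the early changes, it would undergo only the recent ones:
  rule 4 (intervocalic lenition): no change (yulhafurbup)
  rule 5 (unconditioned shift): yulhafurbup → yulhafurpup
  rule 6 (final devoicing): no change (yulhafurpup)
  ⇒ as a loan: yulhafurpup
Nekaiar 'yolhoforpop' matches the inherited outcome exactly, so it is an inherited cognate, not a loan.

inherited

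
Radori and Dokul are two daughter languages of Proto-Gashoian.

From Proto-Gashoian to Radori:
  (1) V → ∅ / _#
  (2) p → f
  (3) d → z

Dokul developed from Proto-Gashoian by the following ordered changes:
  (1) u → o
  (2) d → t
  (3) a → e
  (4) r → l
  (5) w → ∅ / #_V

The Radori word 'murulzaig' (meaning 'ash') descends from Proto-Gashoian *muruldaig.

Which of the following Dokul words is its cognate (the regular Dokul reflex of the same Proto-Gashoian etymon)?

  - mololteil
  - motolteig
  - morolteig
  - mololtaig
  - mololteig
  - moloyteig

Dokul: *muruldaig > moroldaig > moroltaig > morolteig > mololteig  (by vowel merger, unconditioned shift, vowel merger, unconditioned shift)
Only 'mololteig' matches the regular Dokul development of *muruldaig.

mololteig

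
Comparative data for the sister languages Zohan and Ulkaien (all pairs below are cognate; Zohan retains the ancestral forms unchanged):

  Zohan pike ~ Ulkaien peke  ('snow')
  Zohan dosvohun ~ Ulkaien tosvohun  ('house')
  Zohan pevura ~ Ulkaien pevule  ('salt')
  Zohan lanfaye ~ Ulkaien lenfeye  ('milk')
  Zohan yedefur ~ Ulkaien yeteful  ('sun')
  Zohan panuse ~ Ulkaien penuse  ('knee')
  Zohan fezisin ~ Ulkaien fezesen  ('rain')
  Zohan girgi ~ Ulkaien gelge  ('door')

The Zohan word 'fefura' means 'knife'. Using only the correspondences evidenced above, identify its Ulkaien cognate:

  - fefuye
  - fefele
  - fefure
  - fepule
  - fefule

pevura ~ pevule — Zohan r corresponds to Ulkaien l between vowels (before a back vowel).
pevura ~ pevule — Zohan a corresponds to Ulkaien e word-finally.
Applying these to Zohan 'fefura':
  fefura → fefula   (r→l between vowels (before a back vowel))
  fefula → fefule   (a→e word-finally)
So the Ulkaien cognate is 'fefule'.

fefule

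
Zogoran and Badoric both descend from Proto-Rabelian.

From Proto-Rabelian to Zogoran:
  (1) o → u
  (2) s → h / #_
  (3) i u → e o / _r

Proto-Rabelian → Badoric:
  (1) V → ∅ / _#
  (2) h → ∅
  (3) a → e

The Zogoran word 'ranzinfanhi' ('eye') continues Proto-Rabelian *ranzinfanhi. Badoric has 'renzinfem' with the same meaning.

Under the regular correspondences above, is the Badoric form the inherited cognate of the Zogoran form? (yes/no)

Derive the expected Badoric reflex of *ranzinfanhi:
Badoric: *ranzinfanhi > ranzinfanh > ranzinfan > renzinfen  (by apocope, h-loss, vowel merger)
The regular Badoric reflex would be 'renzinfen', but the attested form is 'renzinfem'. The correspondence is irregular, so they are not cognates (the Badoric form has a different source).

no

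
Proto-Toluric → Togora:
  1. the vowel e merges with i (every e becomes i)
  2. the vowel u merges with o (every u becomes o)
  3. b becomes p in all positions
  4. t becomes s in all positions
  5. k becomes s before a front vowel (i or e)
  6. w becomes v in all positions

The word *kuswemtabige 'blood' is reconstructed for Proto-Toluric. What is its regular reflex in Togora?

Togora: *kuswemtabige
  kuswemtabige → kuswimtabigi   [vowel merger]
  kuswimtabigi → koswimtabigi   [vowel merger]
  koswimtabigi → koswimtapigi   [unconditioned shift]
  koswimtapigi → koswimsapigi   [unconditioned shift]
  koswimsapigi (rule 5 does not apply)
  koswimsapigi → kosvimsapigi   [unconditioned shift]
  giving Togora kosvimsapigi.

kosvimsapigi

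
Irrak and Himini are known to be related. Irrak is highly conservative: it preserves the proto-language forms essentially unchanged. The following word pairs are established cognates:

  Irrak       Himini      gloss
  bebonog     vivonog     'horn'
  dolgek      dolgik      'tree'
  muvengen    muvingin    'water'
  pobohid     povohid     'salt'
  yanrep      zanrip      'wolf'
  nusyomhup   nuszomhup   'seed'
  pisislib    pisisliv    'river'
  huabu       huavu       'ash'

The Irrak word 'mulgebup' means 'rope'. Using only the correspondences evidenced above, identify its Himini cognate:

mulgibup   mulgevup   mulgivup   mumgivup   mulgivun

mulgivup

bebonog ~ vivonog — Irrak e corresponds to Himini i after a consonant, before a labial obstruent.
huabu ~ huavu — Irrak b corresponds to Himini v between vowels (before a back vowel).
Applying these to Irrak 'mulgebup':
  mulgebup → mulgibup   (e→i after a consonant, before a labial obstruent)
  mulgibup → mulgivup   (b→v between vowels (before a back vowel))
So the Himini cognate is 'mulgivup'.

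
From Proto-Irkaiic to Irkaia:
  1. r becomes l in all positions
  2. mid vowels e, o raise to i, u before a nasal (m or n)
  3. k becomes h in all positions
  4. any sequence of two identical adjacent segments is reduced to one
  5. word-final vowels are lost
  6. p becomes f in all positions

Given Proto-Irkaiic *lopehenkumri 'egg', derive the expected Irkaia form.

lofehinhuml

Irkaia: start from *lopehenkumri.
  rule 1 (unconditioned shift): lopehenkumri → lopehenkumli
  rule 2 (pre-nasal raising): lopehenkumli → lopehinkumli
  rule 3 (unconditioned shift): lopehinkumli → lopehinhumli
  rule 4: no change — lopehinhumli
  rule 5 (apocope): lopehinhumli → lopehinhuml
  rule 6 (unconditioned shift): lopehinhuml → lofehinhuml
  ⇒ Irkaia lofehinhuml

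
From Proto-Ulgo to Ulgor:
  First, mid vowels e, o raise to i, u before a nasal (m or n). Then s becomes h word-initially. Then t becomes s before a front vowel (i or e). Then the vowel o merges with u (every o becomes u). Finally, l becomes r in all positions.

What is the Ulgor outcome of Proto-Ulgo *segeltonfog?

Ulgor: *segeltonfog
  segeltonfog → segeltunfog   [pre-nasal raising]
  segeltunfog → hegeltunfog   [debuccalisation]
  hegeltunfog (rule 3 does not apply)
  hegeltunfog → hegeltunfug   [vowel merger]
  hegeltunfug → hegertunfug   [unconditioned shift]
  giving Ulgor hegertunfug.

hegertunfug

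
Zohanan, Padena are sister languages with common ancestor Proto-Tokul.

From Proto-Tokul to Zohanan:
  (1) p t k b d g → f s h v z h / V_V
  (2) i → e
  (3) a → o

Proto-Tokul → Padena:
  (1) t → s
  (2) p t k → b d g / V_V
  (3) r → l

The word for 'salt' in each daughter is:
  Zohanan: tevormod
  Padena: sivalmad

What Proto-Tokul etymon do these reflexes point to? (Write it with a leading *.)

Position 5: Zohanan has r, Padena has l. Zohanan preserves r here (none of its changes turn any other segment into r), so the proto-segment is *r.
Position 4: Zohanan has o, Padena has a. Padena preserves a here (none of its changes turn any other segment into a), so the proto-segment is *a.
Position 7: Zohanan has o, Padena has a. Padena preserves a here (none of its changes turn any other segment into a), so the proto-segment is *a.
Verify the candidate proto-form against each daughter:
Zohanan: *tivarmad > tevarmad > tevormod  (by vowel merger, vowel merger)
Padena: *tivarmad > sivarmad > sivalmad  (by unconditioned shift, unconditioned shift)
*tivarmad is the unique common source.

*tivarmad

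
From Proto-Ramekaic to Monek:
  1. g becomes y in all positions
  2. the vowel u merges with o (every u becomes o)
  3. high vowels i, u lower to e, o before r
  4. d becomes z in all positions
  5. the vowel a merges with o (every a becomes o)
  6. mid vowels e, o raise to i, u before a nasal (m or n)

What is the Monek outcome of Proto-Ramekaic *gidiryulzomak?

Monek: *gidiryulzomak
  gidiryulzomak → yidiryulzomak   [unconditioned shift]
  yidiryulzomak → yidiryolzomak   [vowel merger]
  yidiryolzomak → yideryolzomak   [pre-rhotic lowering]
  yideryolzomak → yizeryolzomak   [unconditioned shift]
  yizeryolzomak → yizeryolzomok   [vowel merger]
  yizeryolzomok → yizeryolzumok   [pre-nasal raising]
  giving Monek yizeryolzumok.

yizeryolzumok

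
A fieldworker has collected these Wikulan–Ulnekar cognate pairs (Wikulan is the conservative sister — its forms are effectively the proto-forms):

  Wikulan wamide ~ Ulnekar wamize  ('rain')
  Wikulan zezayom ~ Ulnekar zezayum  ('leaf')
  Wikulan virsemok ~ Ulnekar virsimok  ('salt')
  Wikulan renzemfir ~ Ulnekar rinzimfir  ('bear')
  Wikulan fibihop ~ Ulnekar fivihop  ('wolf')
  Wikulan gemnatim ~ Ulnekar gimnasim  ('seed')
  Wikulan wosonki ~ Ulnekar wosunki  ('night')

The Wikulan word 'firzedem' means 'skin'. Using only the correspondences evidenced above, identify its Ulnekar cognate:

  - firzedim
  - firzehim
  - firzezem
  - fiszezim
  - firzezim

firzezim

wamide ~ wamize — Wikulan d corresponds to Ulnekar z between vowels (before a front vowel).
virsemok ~ virsimok, renzemfir ~ rinzimfir — Wikulan e corresponds to Ulnekar i after a consonant, before a nasal.
Applying these to Wikulan 'firzedem':
  firzedem → firzezem   (d→z between vowels (before a front vowel))
  firzezem → firzezim   (e→i after a consonant, before a nasal)
So the Ulnekar cognate is 'firzezim'.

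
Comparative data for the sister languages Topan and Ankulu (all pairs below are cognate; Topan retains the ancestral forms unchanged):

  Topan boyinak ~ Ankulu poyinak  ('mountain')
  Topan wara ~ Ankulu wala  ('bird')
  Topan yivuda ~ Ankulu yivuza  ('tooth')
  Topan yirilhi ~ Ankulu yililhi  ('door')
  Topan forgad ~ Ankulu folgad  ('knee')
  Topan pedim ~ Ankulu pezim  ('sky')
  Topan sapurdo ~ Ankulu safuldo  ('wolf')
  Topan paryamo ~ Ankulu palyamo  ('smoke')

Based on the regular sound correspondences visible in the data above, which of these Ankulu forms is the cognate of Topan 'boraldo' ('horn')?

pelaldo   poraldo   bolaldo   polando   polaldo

boyinak ~ poyinak — Topan b corresponds to Ankulu p word-initially before a back vowel.
wara ~ wala — Topan r corresponds to Ankulu l between vowels (before a back vowel).
Applying these to Topan 'boraldo':
  boraldo → poraldo   (b→p word-initially before a back vowel)
  poraldo → polaldo   (r→l between vowels (before a back vowel))
So the Ankulu cognate is 'polaldo'.

polaldo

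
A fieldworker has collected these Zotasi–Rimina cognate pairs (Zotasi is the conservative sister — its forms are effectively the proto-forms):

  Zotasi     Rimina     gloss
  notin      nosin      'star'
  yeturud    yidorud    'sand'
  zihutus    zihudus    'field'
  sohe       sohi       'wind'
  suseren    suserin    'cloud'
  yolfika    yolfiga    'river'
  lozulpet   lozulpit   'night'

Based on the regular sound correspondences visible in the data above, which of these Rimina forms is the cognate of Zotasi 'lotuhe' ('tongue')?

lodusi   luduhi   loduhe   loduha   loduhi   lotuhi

yeturud ~ yidorud, zihutus ~ zihudus — Zotasi t corresponds to Rimina d between vowels (before a back vowel).
sohe ~ sohi — Zotasi e corresponds to Rimina i word-finally.
Applying these to Zotasi 'lotuhe':
  lotuhe → loduhe   (t→d between vowels (before a back vowel))
  loduhe → loduhi   (e→i word-finally)
So the Rimina cognate is 'loduhi'.

loduhi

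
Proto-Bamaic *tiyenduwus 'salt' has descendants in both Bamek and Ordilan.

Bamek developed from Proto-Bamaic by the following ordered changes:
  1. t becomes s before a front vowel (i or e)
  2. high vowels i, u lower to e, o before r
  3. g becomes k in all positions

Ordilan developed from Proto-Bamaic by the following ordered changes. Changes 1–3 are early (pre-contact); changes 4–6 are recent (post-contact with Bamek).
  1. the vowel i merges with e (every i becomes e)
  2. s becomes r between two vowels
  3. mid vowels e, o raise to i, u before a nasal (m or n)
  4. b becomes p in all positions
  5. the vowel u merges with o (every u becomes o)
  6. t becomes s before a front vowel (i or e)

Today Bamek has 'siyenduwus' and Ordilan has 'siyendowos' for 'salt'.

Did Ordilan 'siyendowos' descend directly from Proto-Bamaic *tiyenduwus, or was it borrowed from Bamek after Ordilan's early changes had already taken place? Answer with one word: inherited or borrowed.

If inherited, *tiyenduwus would pass through all of Ordilan's changes:
Ordilan: start from *tiyenduwus.
  rule 1 (vowel merger): tiyenduwus → teyenduwus
  rule 2: no change — teyenduwus
  rule 3 (pre-nasal raising): teyenduwus → teyinduwus
  rule 4: no change — teyinduwus
  rule 5 (vowel merger): teyinduwus → teyindowos
  rule 6 (palatalisation): teyindowos → seyindowos
  ⇒ Ordilan seyindowos
If borrowed from Bamek 'siyenduwus' after the early changes, it would undergo only the recent ones:
  rule 4 (unconditioned shift): no change (siyenduwus)
  rule 5 (vowel merger): siyenduwus → siyendowos
  rule 6 (palatalisation): no change (siyendowos)
  ⇒ as a loan: siyendowos
Ordilan 'siyendowos' matches the loan outcome 'siyendowos', not the inherited 'seyindowos' — it skipped the early Ordilan changes, so it was borrowed from Bamek.

borrowed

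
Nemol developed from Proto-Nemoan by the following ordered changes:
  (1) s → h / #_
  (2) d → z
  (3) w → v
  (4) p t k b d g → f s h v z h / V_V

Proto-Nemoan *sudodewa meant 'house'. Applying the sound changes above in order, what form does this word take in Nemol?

huzozeva

Nemol: *sudodewa
  sudodewa → hudodewa   [debuccalisation]
  hudodewa → huzozewa   [unconditioned shift]
  huzozewa → huzozeva   [unconditioned shift]
  huzozeva (rule 4 does not apply)
  giving Nemol huzozeva.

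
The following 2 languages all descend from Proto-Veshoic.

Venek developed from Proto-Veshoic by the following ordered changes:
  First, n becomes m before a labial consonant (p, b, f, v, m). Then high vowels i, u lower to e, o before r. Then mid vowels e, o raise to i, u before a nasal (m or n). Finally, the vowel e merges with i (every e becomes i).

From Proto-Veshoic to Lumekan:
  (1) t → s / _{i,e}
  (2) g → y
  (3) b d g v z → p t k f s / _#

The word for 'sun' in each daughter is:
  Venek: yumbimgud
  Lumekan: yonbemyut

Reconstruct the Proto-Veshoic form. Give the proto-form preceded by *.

Position 3: Venek has m, Lumekan has n. Lumekan preserves n here (none of its changes turn any other segment into n), so the proto-segment is *n.
Position 7: Venek has g, Lumekan has y. Venek preserves g here (none of its changes turn any other segment into g), so the proto-segment is *g.
Position 9: Venek has d, Lumekan has t. Venek preserves d here (none of its changes turn any other segment into d), so the proto-segment is *d.
This points to *yonbemgud. Verify forward in each daughter:
Venek: start from *yonbemgud.
  rule 1 (nasal place assimilation): yonbemgud → yombemgud
  rule 2: no change — yombemgud
  rule 3 (pre-nasal raising): yombemgud → yumbimgud
  rule 4: no change — yumbimgud
  ⇒ Venek yumbimgud
Lumekan: *yonbemgud
  yonbemgud (rule 1 does not apply)
  yonbemgud → yonbemyud   [unconditioned shift]
  yonbemyud → yonbemyut   [final devoicing]
  giving Lumekan yonbemyut.
Only *yonbemgud yields all of Venek yumbimgud, Lumekan yonbemyut.

*yonbemgud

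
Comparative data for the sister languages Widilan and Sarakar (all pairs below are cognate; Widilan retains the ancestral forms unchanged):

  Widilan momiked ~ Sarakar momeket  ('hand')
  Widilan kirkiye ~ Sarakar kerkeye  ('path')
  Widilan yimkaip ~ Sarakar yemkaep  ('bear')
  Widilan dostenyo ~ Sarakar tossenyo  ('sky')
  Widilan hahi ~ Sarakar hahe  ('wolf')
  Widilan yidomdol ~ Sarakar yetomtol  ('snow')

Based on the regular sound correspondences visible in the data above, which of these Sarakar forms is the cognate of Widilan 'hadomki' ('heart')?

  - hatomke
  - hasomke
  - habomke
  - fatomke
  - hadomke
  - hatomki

yidomdol ~ yetomtol — Widilan d corresponds to Sarakar t between vowels (before a back vowel).
hahi ~ hahe — Widilan i corresponds to Sarakar e word-finally.
Applying these to Widilan 'hadomki':
  hadomki → hatomki   (d→t between vowels (before a back vowel))
  hatomki → hatomke   (i→e word-finally)
So the Sarakar cognate is 'hatomke'.

hatomke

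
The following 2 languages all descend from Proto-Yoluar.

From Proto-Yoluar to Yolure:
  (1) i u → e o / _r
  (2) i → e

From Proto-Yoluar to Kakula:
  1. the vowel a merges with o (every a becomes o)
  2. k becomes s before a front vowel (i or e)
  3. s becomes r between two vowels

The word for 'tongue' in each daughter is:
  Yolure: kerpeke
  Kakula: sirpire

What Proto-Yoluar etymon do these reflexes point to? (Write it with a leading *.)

Position 1: Yolure has k, Kakula has s. Yolure preserves k here (none of its changes turn any other segment into k), so the proto-segment is *k.
Position 6: Yolure has k, Kakula has r. Yolure preserves k here (none of its changes turn any other segment into k), so the proto-segment is *k.
Position 5: Yolure has e, Kakula has i. Kakula preserves i here (none of its changes turn any other segment into i), so the proto-segment is *i.
This points to *kirpike. Verify forward in each daughter:
Yolure: start from *kirpike.
  rule 1 (pre-rhotic lowering): kirpike → kerpike
  rule 2 (vowel merger): kerpike → kerpeke
  ⇒ Yolure kerpeke
Kakula: *kirpike
  kirpike (rule 1 does not apply)
  kirpike → sirpise   [palatalisation]
  sirpise → sirpire   [rhotacism]
  giving Kakula sirpire.
Only *kirpike yields all of Yolure kerpeke, Kakula sirpire.

*kirpike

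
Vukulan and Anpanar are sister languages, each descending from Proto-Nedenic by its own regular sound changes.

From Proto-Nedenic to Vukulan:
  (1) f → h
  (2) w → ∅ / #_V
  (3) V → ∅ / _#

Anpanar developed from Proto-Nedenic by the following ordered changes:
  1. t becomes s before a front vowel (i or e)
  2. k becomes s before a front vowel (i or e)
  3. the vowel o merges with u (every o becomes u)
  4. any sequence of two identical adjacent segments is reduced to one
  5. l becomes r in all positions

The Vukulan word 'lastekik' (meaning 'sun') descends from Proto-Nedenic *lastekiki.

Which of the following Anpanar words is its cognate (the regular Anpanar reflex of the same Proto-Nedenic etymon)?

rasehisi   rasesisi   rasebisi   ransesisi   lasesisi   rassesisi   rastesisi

Anpanar: start from *lastekiki.
  rule 1 (palatalisation): lastekiki → lassekiki
  rule 2 (palatalisation): lassekiki → lassesisi
  rule 3: no change — lassesisi
  rule 4 (degemination): lassesisi → lasesisi
  rule 5 (unconditioned shift): lasesisi → rasesisi
  ⇒ Anpanar rasesisi
Among the options, 'rasesisi' alone shows every Anpanar change applied in order.

rasesisi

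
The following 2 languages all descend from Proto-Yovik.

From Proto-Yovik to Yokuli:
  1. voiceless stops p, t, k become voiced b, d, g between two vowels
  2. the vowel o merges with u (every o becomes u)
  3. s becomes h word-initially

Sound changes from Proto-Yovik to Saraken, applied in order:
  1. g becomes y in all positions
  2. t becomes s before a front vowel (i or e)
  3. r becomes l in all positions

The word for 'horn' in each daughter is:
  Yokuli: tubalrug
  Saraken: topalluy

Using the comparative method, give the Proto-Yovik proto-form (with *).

Position 3: Yokuli has b, Saraken has p. Saraken preserves p here (none of its changes turn any other segment into p), so the proto-segment is *p.
Position 6: Yokuli has r, Saraken has l. Yokuli preserves r here (none of its changes turn any other segment into r), so the proto-segment is *r.
Position 8: Yokuli has g, Saraken has y. Taking the neighbouring segments as reconstructed: Yokuli g can only go back to *g; Saraken y could go back to *g or *y — the one source consistent with every daughter is *g.
Continuing position by position gives *topalrug; check it forward:
Yokuli: start from *topalrug.
  rule 1 (intervocalic voicing): topalrug → tobalrug
  rule 2 (vowel merger): tobalrug → tubalrug
  rule 3: no change — tubalrug
  ⇒ Yokuli tubalrug
Saraken: *topalrug
  topalrug → topalruy   [unconditioned shift]
  topalruy (rule 2 does not apply)
  topalruy → topalluy   [unconditioned shift]
  giving Saraken topalluy.
*topalrug is the unique common source.

*topalrug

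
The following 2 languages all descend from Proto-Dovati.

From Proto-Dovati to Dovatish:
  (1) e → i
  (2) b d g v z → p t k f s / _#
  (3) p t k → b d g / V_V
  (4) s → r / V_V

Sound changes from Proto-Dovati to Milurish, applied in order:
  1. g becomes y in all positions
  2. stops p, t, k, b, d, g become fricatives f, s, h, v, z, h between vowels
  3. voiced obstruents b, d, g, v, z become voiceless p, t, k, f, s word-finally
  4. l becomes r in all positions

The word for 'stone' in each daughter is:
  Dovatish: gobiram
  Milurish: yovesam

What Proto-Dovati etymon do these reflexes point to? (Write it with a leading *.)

Position 1: Dovatish has g, Milurish has y. Taking the neighbouring segments as reconstructed: Dovatish g can only go back to *g; Milurish y could go back to *g or *y — the one source consistent with every daughter is *g.
Position 5: Dovatish has r, Milurish has s. Taking the neighbouring segments as reconstructed: Dovatish r could go back to *s or *r; Milurish s could go back to *t or *s — the one source consistent with every daughter is *s.
Verify the candidate proto-form against each daughter:
Dovatish: *gobesam
  gobesam → gobisam   [vowel merger]
  gobisam (rule 2 does not apply)
  gobisam (rule 3 does not apply)
  gobisam → gobiram   [rhotacism]
  giving Dovatish gobiram.
Milurish: *gobesam
  gobesam → yobesam   [unconditioned shift]
  yobesam → yovesam   [intervocalic lenition]
  yovesam (rule 3 does not apply)
  yovesam (rule 4 does not apply)
  giving Milurish yovesam.
Only *gobesam yields all of Dovatish gobiram, Milurish yovesam.

*gobesam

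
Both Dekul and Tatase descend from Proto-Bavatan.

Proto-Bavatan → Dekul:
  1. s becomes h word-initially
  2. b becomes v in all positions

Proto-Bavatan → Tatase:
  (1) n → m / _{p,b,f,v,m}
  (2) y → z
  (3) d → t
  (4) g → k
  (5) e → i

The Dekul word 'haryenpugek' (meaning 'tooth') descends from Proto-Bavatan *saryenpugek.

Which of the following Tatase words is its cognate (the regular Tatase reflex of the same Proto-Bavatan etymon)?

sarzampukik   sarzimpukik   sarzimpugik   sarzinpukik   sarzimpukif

Tatase: *saryenpugek > saryempugek > sarzempugek > sarzempukek > sarzimpukik  (by nasal place assimilation, unconditioned shift, unconditioned shift, vowel merger)
Only 'sarzimpukik' matches the regular Tatase development of *saryenpugek.

sarzimpukik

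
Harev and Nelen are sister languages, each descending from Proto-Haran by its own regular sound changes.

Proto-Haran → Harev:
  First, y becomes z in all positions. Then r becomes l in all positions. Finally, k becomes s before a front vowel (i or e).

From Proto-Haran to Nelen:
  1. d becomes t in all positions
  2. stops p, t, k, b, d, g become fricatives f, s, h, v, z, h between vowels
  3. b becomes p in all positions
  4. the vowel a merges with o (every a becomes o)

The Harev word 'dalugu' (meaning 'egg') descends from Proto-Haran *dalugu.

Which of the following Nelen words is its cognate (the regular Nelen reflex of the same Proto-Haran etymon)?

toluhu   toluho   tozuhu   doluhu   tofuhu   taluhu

Nelen: *dalugu
  dalugu → talugu   [unconditioned shift]
  talugu → taluhu   [intervocalic lenition]
  taluhu (rule 3 does not apply)
  taluhu → toluhu   [vowel merger]
  giving Nelen toluhu.
The other candidates each miss or misapply at least one Nelen change.

toluhu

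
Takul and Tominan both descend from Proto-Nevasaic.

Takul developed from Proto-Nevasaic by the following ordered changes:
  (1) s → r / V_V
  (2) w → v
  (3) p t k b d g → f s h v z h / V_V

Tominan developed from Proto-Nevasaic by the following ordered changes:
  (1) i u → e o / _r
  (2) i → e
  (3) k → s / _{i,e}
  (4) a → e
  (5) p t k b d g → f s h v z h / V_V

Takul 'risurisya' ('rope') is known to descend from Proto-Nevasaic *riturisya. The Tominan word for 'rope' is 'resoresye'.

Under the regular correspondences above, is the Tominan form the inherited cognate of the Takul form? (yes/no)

Derive the expected Tominan reflex of *riturisya:
Tominan: *riturisya
  riturisya → ritorisya   [pre-rhotic lowering]
  ritorisya → retoresya   [vowel merger]
  retoresya (rule 3 does not apply)
  retoresya → retoresye   [vowel merger]
  retoresye → resoresye   [intervocalic lenition]
  giving Tominan resoresye.
Tominan 'resoresye' matches the regular reflex exactly, so the pair is cognate.

yes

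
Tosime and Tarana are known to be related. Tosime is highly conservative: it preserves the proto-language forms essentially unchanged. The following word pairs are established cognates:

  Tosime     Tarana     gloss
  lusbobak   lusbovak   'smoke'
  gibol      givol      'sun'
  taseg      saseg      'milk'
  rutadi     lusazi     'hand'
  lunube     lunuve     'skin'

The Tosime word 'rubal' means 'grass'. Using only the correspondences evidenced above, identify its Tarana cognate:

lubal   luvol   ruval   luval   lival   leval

rutadi ~ lusazi — Tosime r corresponds to Tarana l word-initially before a back vowel.
lusbobak ~ lusbovak — Tosime b corresponds to Tarana v between vowels (before a back vowel).
Applying these to Tosime 'rubal':
  rubal → lubal   (r→l word-initially before a back vowel)
  lubal → luval   (b→v between vowels (before a back vowel))
So the Tarana cognate is 'luval'.

luval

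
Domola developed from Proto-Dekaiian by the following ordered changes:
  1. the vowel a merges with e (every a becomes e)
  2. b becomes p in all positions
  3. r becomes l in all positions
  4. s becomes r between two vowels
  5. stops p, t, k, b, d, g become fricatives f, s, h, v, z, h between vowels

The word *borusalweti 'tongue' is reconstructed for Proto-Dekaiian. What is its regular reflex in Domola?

Domola: *borusalweti > boruselweti > poruselweti > poluselweti > polurelweti > polurelwesi  (by vowel merger, unconditioned shift, unconditioned shift, rhotacism, intervocalic lenition)

polurelwesi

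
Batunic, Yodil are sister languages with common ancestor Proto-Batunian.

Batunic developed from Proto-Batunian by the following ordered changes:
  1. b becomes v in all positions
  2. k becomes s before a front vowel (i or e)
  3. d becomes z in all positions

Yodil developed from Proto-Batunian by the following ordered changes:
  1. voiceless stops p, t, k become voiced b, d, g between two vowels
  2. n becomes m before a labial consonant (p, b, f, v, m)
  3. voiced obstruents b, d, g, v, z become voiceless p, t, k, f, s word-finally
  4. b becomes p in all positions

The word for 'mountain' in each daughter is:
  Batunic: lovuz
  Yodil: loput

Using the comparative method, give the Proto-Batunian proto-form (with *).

Position 3: Batunic has v, Yodil has p. Taking the neighbouring segments as reconstructed: Batunic v could go back to *b or *v; Yodil p could go back to *p or *b — the one source consistent with every daughter is *b.
Position 5: Batunic has z, Yodil has t. Taking the neighbouring segments as reconstructed: Batunic z could go back to *d or *z; Yodil t could go back to *t or *d — the one source consistent with every daughter is *d.
Continuing position by position gives *lobud; check it forward:
Batunic: start from *lobud.
  rule 1 (unconditioned shift): lobud → lovud
  rule 2: no change — lovud
  rule 3 (unconditioned shift): lovud → lovuz
  ⇒ Batunic lovuz
Yodil: *lobud > lobut > loput  (by final devoicing, unconditioned shift)
*lobud is the unique common source.

*lobud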